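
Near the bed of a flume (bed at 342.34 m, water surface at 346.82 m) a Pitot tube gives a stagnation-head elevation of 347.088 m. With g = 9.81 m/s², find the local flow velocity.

Near the bed, under hydrostatic conditions, the piezometric head (z + ψ) equals the free-surface elevation, 346.82 m.
Velocity head = total − piezometric = 347.088 − 346.82 = 0.268 m.
v = √(2g·h_v) = √(2 × 9.81 × 0.268) = 2.29 m/s.

v ≈ 2.29 m/s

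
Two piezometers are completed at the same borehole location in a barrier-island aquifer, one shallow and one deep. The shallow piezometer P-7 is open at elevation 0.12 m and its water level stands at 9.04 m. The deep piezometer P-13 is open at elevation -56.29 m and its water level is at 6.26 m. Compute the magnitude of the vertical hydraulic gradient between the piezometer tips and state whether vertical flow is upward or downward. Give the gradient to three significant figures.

|i_v| ≈ 0.0493; vertical flow is downward

Total head at P-7: h = 9.04 m (water level in the standpipe).
Total head at P-13: h = 6.26 m.
Δh = h(P-7) − h(P-13) = 9.04 − 6.26 = 2.78 m.
Vertical separation Δz = 0.12 − (-56.29) = 56.41 m.
|i_v| = |Δh| / Δz = 2.78 / 56.41 = 0.0493.
Head is higher in the shallow piezometer, so vertical flow is downward (recharge condition).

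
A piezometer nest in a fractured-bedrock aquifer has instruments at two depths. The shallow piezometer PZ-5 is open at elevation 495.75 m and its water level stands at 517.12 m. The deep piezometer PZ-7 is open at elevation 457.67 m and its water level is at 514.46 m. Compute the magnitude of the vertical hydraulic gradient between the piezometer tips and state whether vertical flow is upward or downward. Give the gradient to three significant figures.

Total head at PZ-5: h = 517.12 m (water level in the standpipe).
Total head at PZ-7: h = 514.46 m.
Δh = h(PZ-5) − h(PZ-7) = 517.12 − 514.46 = 2.66 m.
Vertical separation Δz = 495.75 − 457.67 = 38.08 m.
|i_v| = |Δh| / Δz = 2.66 / 38.08 = 0.0699.
Head is higher in the shallow piezometer, so vertical flow is downward (recharge condition).

|i_v| ≈ 0.0699; vertical flow is downward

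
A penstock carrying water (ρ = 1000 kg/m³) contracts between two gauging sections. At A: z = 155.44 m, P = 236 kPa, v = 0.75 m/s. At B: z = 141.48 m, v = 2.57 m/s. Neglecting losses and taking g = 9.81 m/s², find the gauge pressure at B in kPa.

P₂ ≈ 370 kPa

Pressure head at A: ψ₁ = P₁/(ρg) = 236×1000 / (1000 × 9.81) = 24.06 m.
Velocity heads: v₁²/2g = 0.75²/19.62 = 0.029 m; v₂²/2g = 2.57²/19.62 = 0.337 m.
Total head H = z₁ + ψ₁ + v₁²/2g = 155.44 + 24.06 + 0.029 = 179.53 m.
ψ₂ = H − z₂ − v₂²/2g = 179.53 − 141.48 − 0.337 = 37.71 m.
P₂ = ρgψ₂ = 1000 × 9.81 × 37.71 ≈ 370 kPa.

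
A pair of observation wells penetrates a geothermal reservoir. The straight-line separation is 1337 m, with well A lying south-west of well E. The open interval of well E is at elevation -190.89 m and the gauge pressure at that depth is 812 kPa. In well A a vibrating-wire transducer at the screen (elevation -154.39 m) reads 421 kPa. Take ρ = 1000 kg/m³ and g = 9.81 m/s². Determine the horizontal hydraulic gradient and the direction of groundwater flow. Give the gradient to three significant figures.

Pressure head at well E: ψ = P/(ρg) = 812×1000 / (1000 × 9.81) = 82.77 m.
Total head at well E: h = z + ψ = -190.89 + 82.77 = -108.12 m.
Pressure head at well A: ψ = P/(ρg) = 421×1000 / (1000 × 9.81) = 42.92 m.
Total head at well A: h = z + ψ = -154.39 + 42.92 = -111.47 m.
Head difference: h(well E) − h(well A) = -108.12 − (-111.47) = 3.35 m.
Hydraulic gradient: i = |Δh| / L = 3.35 / 1337 = 0.00251.
Flow is from higher to lower head: from well E toward well A, i.e. toward the south-west.

i ≈ 0.00251; groundwater flows toward the south-west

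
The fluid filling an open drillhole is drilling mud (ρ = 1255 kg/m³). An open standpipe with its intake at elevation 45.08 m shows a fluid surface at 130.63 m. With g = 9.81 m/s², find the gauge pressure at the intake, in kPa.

P ≈ 1050 kPa

Pressure head ψ = h − z = 130.63 − 45.08 = 85.55 m.
P = ρgψ = 1255 × 9.81 × 85.55 = 1053253 Pa ≈ 1050 kPa.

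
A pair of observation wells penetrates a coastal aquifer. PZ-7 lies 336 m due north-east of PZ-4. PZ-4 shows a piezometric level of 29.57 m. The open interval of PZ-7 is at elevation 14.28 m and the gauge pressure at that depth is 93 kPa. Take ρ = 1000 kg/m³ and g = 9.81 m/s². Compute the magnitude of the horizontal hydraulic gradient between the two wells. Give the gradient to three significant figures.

i ≈ 0.0173

Total head at PZ-4: h = 29.57 m (water level in the piezometer is the total head).
Pressure head at PZ-7: ψ = P/(ρg) = 93×1000 / (1000 × 9.81) = 9.48 m.
Total head at PZ-7: h = z + ψ = 14.28 + 9.48 = 23.76 m.
Head difference: h(PZ-4) − h(PZ-7) = 29.57 − 23.76 = 5.81 m.
Hydraulic gradient: i = |Δh| / L = 5.81 / 336 = 0.0173.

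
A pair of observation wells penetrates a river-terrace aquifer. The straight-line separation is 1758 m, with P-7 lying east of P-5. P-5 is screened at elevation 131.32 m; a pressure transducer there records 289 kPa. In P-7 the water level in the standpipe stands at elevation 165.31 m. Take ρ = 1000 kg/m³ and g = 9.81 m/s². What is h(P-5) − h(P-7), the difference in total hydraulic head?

Δh ≈ -4.53 m

Pressure head at P-5: ψ = P/(ρg) = 289×1000 / (1000 × 9.81) = 29.46 m.
Total head at P-5: h = z + ψ = 131.32 + 29.46 = 160.78 m.
Total head at P-7: h = 165.31 m (water level in the piezometer is the total head).
Head difference: h(P-5) − h(P-7) = 160.78 − 165.31 = -4.53 m.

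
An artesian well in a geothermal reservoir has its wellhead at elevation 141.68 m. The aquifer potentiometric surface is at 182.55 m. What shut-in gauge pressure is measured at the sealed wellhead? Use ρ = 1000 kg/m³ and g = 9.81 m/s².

P ≈ 401 kPa

Head above the cap: Δh = 182.55 − 141.68 = 40.87 m.
P = ρgΔh = 1000 × 9.81 × 40.87 = 400935 Pa ≈ 401 kPa.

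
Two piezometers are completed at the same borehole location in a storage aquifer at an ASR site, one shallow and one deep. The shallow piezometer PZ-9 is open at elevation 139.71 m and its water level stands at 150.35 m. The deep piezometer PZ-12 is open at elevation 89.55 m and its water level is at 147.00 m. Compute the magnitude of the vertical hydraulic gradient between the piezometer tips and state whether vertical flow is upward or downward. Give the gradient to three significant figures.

Total head at PZ-9: h = 150.35 m (water level in the standpipe).
Total head at PZ-12: h = 147.00 m.
Δh = h(PZ-9) − h(PZ-12) = 150.35 − 147.00 = 3.35 m.
Vertical separation Δz = 139.71 − 89.55 = 50.16 m.
|i_v| = |Δh| / Δz = 3.35 / 50.16 = 0.0668.
Head is higher in the shallow piezometer, so vertical flow is downward (recharge condition).

|i_v| ≈ 0.0668; vertical flow is downward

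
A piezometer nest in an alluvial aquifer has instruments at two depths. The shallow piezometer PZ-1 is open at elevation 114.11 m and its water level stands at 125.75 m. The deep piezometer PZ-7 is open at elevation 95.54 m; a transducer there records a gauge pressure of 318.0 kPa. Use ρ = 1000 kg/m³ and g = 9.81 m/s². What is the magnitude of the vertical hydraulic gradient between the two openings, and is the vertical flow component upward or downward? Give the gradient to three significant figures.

|i_v| ≈ 0.119; vertical flow is upward

Total head at PZ-1: h = 125.75 m (water level in the standpipe).
Pressure head at PZ-7: ψ = P/(ρg) = 318.0×1000 / (1000 × 9.81) = 32.42 m.
Total head at PZ-7: h = z + ψ = 95.54 + 32.42 = 127.96 m.
Δh = h(PZ-1) − h(PZ-7) = 125.75 − 127.96 = -2.21 m.
Vertical separation Δz = 114.11 − 95.54 = 18.57 m.
|i_v| = |Δh| / Δz = 2.21 / 18.57 = 0.119.
Head is higher in the deep piezometer, so vertical flow is upward (discharge condition).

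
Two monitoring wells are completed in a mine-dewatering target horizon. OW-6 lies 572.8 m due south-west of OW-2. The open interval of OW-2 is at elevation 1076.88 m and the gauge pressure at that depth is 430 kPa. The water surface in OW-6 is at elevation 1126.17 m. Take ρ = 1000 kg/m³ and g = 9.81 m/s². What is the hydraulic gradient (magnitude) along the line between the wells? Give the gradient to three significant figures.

i ≈ 0.00953

Pressure head at OW-2: ψ = P/(ρg) = 430×1000 / (1000 × 9.81) = 43.83 m.
Total head at OW-2: h = z + ψ = 1076.88 + 43.83 = 1120.71 m.
Total head at OW-6: h = 1126.17 m (water level in the piezometer is the total head).
Head difference: h(OW-2) − h(OW-6) = 1120.71 − 1126.17 = -5.46 m.
Hydraulic gradient: i = |Δh| / L = 5.46 / 572.8 = 0.00953.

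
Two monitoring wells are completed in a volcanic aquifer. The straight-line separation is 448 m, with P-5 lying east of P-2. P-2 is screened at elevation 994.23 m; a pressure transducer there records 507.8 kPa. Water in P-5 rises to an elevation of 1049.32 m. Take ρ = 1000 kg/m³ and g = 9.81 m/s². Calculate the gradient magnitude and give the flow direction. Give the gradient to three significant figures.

Pressure head at P-2: ψ = P/(ρg) = 507.8×1000 / (1000 × 9.81) = 51.76 m.
Total head at P-2: h = z + ψ = 994.23 + 51.76 = 1045.99 m.
Total head at P-5: h = 1049.32 m (water level in the piezometer is the total head).
Head difference: h(P-2) − h(P-5) = 1045.99 − 1049.32 = -3.33 m.
Hydraulic gradient: i = |Δh| / L = 3.33 / 448 = 0.00743.
Flow is from higher to lower head: from P-5 toward P-2, i.e. toward the west.

i ≈ 0.00743; groundwater flows toward the west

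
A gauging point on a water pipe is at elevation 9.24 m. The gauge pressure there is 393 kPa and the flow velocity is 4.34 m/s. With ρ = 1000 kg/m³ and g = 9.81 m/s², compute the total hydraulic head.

h ≈ 50.26 m

Pressure head ψ = P/(ρg) = 393×1000 / (1000 × 9.81) = 40.06 m.
Velocity head = v²/(2g) = 4.34² / (2 × 9.81) = 0.960 m.
h = z + ψ + v²/(2g) = 9.24 + 40.06 + 0.960 = 50.26 m.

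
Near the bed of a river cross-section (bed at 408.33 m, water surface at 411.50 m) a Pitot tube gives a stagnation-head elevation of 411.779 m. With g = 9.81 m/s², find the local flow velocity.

v ≈ 2.34 m/s

Near the bed, under hydrostatic conditions, the piezometric head (z + ψ) equals the free-surface elevation, 411.50 m.
Velocity head = total − piezometric = 411.779 − 411.50 = 0.279 m.
v = √(2g·h_v) = √(2 × 9.81 × 0.279) = 2.34 m/s.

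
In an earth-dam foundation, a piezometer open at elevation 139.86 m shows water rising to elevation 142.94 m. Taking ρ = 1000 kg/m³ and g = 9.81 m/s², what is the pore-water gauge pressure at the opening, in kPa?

Pressure head ψ = h − z = 142.94 − 139.86 = 3.08 m.
P = ρgψ = 1000 × 9.81 × 3.08 = 30215 Pa ≈ 30.2 kPa.

P ≈ 30.2 kPa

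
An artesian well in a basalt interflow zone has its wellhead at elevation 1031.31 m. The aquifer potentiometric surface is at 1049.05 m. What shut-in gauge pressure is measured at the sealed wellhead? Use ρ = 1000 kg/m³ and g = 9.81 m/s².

Head above the cap: Δh = 1049.05 − 1031.31 = 17.74 m.
P = ρgΔh = 1000 × 9.81 × 17.74 = 174029 Pa ≈ 174 kPa.

P ≈ 174 kPa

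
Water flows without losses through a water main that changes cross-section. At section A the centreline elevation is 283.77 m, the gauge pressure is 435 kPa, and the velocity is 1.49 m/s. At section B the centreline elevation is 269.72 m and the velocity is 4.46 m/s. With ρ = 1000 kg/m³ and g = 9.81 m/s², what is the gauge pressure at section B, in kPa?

Pressure head at A: ψ₁ = P₁/(ρg) = 435×1000 / (1000 × 9.81) = 44.34 m.
Velocity heads: v₁²/2g = 1.49²/19.62 = 0.113 m; v₂²/2g = 4.46²/19.62 = 1.014 m.
Total head H = z₁ + ψ₁ + v₁²/2g = 283.77 + 44.34 + 0.113 = 328.22 m.
ψ₂ = H − z₂ − v₂²/2g = 328.22 − 269.72 − 1.014 = 57.49 m.
P₂ = ρgψ₂ = 1000 × 9.81 × 57.49 ≈ 564 kPa.

P₂ ≈ 564 kPa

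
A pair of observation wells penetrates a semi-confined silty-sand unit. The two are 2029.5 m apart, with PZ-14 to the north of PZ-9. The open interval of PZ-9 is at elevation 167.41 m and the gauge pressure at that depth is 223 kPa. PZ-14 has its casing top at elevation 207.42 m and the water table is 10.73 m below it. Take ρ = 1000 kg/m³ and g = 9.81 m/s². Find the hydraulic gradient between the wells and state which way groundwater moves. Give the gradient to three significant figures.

Pressure head at PZ-9: ψ = P/(ρg) = 223×1000 / (1000 × 9.81) = 22.73 m.
Total head at PZ-9: h = z + ψ = 167.41 + 22.73 = 190.14 m.
Total head at PZ-14: h = 207.42 − 10.73 = 196.69 m.
Head difference: h(PZ-9) − h(PZ-14) = 190.14 − 196.69 = -6.55 m.
Hydraulic gradient: i = |Δh| / L = 6.55 / 2029.5 = 0.00323.
Flow is from higher to lower head: from PZ-14 toward PZ-9, i.e. toward the south.

i ≈ 0.00323; groundwater flows toward the south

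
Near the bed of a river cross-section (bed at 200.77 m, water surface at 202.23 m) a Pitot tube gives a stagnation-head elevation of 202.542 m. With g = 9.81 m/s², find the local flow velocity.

Near the bed, under hydrostatic conditions, the piezometric head (z + ψ) equals the free-surface elevation, 202.23 m.
Velocity head = total − piezometric = 202.542 − 202.23 = 0.312 m.
v = √(2g·h_v) = √(2 × 9.81 × 0.312) = 2.47 m/s.

v ≈ 2.47 m/s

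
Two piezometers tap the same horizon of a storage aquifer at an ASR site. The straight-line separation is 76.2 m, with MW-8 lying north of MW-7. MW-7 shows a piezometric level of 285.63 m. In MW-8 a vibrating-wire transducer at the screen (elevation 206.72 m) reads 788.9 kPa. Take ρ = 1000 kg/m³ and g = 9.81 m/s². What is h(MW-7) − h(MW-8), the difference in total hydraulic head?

Total head at MW-7: h = 285.63 m (water level in the piezometer is the total head).
Pressure head at MW-8: ψ = P/(ρg) = 788.9×1000 / (1000 × 9.81) = 80.42 m.
Total head at MW-8: h = z + ψ = 206.72 + 80.42 = 287.14 m.
Head difference: h(MW-7) − h(MW-8) = 285.63 − 287.14 = -1.51 m.

Δh ≈ -1.51 m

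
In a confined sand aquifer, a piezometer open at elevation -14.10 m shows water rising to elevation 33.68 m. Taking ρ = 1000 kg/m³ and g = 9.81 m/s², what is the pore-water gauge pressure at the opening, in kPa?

P ≈ 469 kPa

Pressure head ψ = h − z = 33.68 − (-14.10) = 47.78 m.
P = ρgψ = 1000 × 9.81 × 47.78 = 468722 Pa ≈ 469 kPa.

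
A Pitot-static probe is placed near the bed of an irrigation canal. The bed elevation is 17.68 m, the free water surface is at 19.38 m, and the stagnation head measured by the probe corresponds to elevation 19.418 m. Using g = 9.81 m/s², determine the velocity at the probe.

v ≈ 0.863 m/s

Near the bed, under hydrostatic conditions, the piezometric head (z + ψ) equals the free-surface elevation, 19.38 m.
Velocity head = total − piezometric = 19.418 − 19.38 = 0.038 m.
v = √(2g·h_v) = √(2 × 9.81 × 0.038) = 0.863 m/s.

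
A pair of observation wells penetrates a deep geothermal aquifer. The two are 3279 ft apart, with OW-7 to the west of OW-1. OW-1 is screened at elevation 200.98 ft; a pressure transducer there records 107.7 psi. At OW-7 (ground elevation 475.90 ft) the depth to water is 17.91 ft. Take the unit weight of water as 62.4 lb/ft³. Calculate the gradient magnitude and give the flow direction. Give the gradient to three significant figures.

Pressure head at OW-1: ψ = 144·P/γ = 144 × 107.7 / 62.4 = 248.54 ft.
Total head at OW-1: h = z + ψ = 200.98 + 248.54 = 449.52 ft.
Total head at OW-7: h = 475.90 − 17.91 = 457.99 ft.
Head difference: h(OW-1) − h(OW-7) = 449.52 − 457.99 = -8.47 ft.
Hydraulic gradient: i = |Δh| / L = 8.47 / 3279 = 0.00258.
Flow is from higher to lower head: from OW-7 toward OW-1, i.e. toward the east.

i ≈ 0.00258; groundwater flows toward the east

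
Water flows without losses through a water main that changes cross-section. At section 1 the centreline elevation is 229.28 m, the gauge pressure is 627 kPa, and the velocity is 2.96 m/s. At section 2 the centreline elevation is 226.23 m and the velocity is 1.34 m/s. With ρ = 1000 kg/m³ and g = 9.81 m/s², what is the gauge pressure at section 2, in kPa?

P₂ ≈ 660 kPa

Pressure head at 1: ψ₁ = P₁/(ρg) = 627×1000 / (1000 × 9.81) = 63.91 m.
Velocity heads: v₁²/2g = 2.96²/19.62 = 0.447 m; v₂²/2g = 1.34²/19.62 = 0.092 m.
Total head H = z₁ + ψ₁ + v₁²/2g = 229.28 + 63.91 + 0.447 = 293.64 m.
ψ₂ = H − z₂ − v₂²/2g = 293.64 − 226.23 − 0.092 = 67.32 m.
P₂ = ρgψ₂ = 1000 × 9.81 × 67.32 ≈ 660 kPa.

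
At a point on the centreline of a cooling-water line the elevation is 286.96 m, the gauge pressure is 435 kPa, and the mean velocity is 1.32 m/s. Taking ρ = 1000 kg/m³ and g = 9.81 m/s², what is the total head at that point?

h ≈ 331.39 m

Pressure head ψ = P/(ρg) = 435×1000 / (1000 × 9.81) = 44.34 m.
Velocity head = v²/(2g) = 1.32² / (2 × 9.81) = 0.089 m.
h = z + ψ + v²/(2g) = 286.96 + 44.34 + 0.089 = 331.39 m.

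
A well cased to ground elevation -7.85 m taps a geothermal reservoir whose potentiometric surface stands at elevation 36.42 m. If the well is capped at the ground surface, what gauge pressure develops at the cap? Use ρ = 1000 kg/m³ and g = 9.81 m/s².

P ≈ 434 kPa

Head above the cap: Δh = 36.42 − (-7.85) = 44.27 m.
P = ρgΔh = 1000 × 9.81 × 44.27 = 434289 Pa ≈ 434 kPa.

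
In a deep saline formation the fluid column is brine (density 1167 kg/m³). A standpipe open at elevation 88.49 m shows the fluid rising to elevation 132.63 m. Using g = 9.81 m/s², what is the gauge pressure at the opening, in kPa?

P ≈ 505 kPa

Pressure head ψ = h − z = 132.63 − 88.49 = 44.14 m.
P = ρgψ = 1167 × 9.81 × 44.14 = 505327 Pa ≈ 505 kPa.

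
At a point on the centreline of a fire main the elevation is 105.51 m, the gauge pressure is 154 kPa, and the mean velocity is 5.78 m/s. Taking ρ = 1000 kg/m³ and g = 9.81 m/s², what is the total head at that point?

Pressure head ψ = P/(ρg) = 154×1000 / (1000 × 9.81) = 15.70 m.
Velocity head = v²/(2g) = 5.78² / (2 × 9.81) = 1.703 m.
h = z + ψ + v²/(2g) = 105.51 + 15.70 + 1.703 = 122.91 m.

h ≈ 122.91 m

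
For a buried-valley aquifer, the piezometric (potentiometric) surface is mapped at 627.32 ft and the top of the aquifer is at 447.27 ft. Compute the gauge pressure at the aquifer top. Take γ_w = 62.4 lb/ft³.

Pressure head at the aquifer top: ψ = h − z = 627.32 − 447.27 = 180.05 ft.
P = γψ/144 = 62.4 × 180.05 / 144 = 78.0 psi.

P ≈ 78.0 psi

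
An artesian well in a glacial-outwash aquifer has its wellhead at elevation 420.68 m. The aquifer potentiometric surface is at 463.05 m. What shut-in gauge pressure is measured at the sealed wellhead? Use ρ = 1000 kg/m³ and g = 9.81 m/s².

P ≈ 416 kPa

Head above the cap: Δh = 463.05 − 420.68 = 42.37 m.
P = ρgΔh = 1000 × 9.81 × 42.37 = 415650 Pa ≈ 416 kPa.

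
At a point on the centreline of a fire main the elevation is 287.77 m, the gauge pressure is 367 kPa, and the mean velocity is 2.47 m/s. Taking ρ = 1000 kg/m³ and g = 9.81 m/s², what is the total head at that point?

h ≈ 325.49 m

Pressure head ψ = P/(ρg) = 367×1000 / (1000 × 9.81) = 37.41 m.
Velocity head = v²/(2g) = 2.47² / (2 × 9.81) = 0.311 m.
h = z + ψ + v²/(2g) = 287.77 + 37.41 + 0.311 = 325.49 m.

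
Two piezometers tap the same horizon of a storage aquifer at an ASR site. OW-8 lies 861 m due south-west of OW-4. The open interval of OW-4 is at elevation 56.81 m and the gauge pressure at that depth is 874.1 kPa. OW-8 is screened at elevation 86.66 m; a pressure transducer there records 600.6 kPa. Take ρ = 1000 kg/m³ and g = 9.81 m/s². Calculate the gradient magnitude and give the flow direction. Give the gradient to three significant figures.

Pressure head at OW-4: ψ = P/(ρg) = 874.1×1000 / (1000 × 9.81) = 89.10 m.
Total head at OW-4: h = z + ψ = 56.81 + 89.10 = 145.91 m.
Pressure head at OW-8: ψ = P/(ρg) = 600.6×1000 / (1000 × 9.81) = 61.22 m.
Total head at OW-8: h = z + ψ = 86.66 + 61.22 = 147.88 m.
Head difference: h(OW-4) − h(OW-8) = 145.91 − 147.88 = -1.97 m.
Hydraulic gradient: i = |Δh| / L = 1.97 / 861 = 0.00229.
Flow is from higher to lower head: from OW-8 toward OW-4, i.e. toward the north-east.

i ≈ 0.00229; groundwater flows toward the north-east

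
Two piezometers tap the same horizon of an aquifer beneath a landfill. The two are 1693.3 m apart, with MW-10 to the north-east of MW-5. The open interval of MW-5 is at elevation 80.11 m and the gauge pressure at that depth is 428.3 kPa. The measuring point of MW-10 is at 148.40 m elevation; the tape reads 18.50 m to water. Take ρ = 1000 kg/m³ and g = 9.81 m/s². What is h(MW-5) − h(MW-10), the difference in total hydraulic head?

Δh ≈ -6.13 m

Pressure head at MW-5: ψ = P/(ρg) = 428.3×1000 / (1000 × 9.81) = 43.66 m.
Total head at MW-5: h = z + ψ = 80.11 + 43.66 = 123.77 m.
Total head at MW-10: h = 148.40 − 18.50 = 129.90 m.
Head difference: h(MW-5) − h(MW-10) = 123.77 − 129.90 = -6.13 m.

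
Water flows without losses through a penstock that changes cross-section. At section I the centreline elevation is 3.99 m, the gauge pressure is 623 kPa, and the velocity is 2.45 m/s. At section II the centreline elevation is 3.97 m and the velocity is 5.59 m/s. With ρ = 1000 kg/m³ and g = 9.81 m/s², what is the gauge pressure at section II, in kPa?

P₂ ≈ 611 kPa

Pressure head at I: ψ₁ = P₁/(ρg) = 623×1000 / (1000 × 9.81) = 63.51 m.
Velocity heads: v₁²/2g = 2.45²/19.62 = 0.306 m; v₂²/2g = 5.59²/19.62 = 1.593 m.
Total head H = z₁ + ψ₁ + v₁²/2g = 3.99 + 63.51 + 0.306 = 67.81 m.
ψ₂ = H − z₂ − v₂²/2g = 67.81 − 3.97 − 1.593 = 62.25 m.
P₂ = ρgψ₂ = 1000 × 9.81 × 62.25 ≈ 611 kPa.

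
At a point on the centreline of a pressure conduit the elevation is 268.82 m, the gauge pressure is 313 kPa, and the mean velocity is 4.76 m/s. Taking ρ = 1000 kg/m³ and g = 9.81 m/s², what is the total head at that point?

Pressure head ψ = P/(ρg) = 313×1000 / (1000 × 9.81) = 31.91 m.
Velocity head = v²/(2g) = 4.76² / (2 × 9.81) = 1.155 m.
h = z + ψ + v²/(2g) = 268.82 + 31.91 + 1.155 = 301.88 m.

h ≈ 301.88 m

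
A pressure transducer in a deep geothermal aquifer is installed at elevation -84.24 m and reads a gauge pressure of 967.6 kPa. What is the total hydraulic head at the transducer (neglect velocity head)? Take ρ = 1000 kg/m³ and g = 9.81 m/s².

h ≈ 14.39 m

ψ = P/(ρg) = 967.6×1000 / (1000 × 9.81) = 98.63 m.
h = z + ψ = -84.24 + 98.63 = 14.39 m.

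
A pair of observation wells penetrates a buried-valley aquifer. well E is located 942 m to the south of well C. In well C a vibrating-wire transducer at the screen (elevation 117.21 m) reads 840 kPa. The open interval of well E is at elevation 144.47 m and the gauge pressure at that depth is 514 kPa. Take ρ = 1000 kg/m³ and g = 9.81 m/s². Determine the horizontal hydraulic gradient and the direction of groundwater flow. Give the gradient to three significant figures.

i ≈ 0.00634; groundwater flows toward the south

Pressure head at well C: ψ = P/(ρg) = 840×1000 / (1000 × 9.81) = 85.63 m.
Total head at well C: h = z + ψ = 117.21 + 85.63 = 202.84 m.
Pressure head at well E: ψ = P/(ρg) = 514×1000 / (1000 × 9.81) = 52.40 m.
Total head at well E: h = z + ψ = 144.47 + 52.40 = 196.87 m.
Head difference: h(well C) − h(well E) = 202.84 − 196.87 = 5.97 m.
Hydraulic gradient: i = |Δh| / L = 5.97 / 942 = 0.00634.
Flow is from higher to lower head: from well C toward well E, i.e. toward the south.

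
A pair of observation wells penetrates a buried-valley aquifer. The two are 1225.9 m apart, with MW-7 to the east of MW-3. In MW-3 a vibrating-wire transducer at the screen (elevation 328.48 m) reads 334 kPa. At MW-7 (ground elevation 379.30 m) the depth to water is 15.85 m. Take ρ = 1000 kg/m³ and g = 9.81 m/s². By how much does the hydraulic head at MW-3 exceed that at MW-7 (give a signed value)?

Δh ≈ -0.92 m

Pressure head at MW-3: ψ = P/(ρg) = 334×1000 / (1000 × 9.81) = 34.05 m.
Total head at MW-3: h = z + ψ = 328.48 + 34.05 = 362.53 m.
Total head at MW-7: h = 379.30 − 15.85 = 363.45 m.
Head difference: h(MW-3) − h(MW-7) = 362.53 − 363.45 = -0.92 m.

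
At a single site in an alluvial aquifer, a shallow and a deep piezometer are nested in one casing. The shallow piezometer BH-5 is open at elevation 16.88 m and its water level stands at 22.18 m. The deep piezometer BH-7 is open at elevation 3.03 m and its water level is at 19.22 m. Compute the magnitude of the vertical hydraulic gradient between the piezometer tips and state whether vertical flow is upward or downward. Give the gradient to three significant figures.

Total head at BH-5: h = 22.18 m (water level in the standpipe).
Total head at BH-7: h = 19.22 m.
Δh = h(BH-5) − h(BH-7) = 22.18 − 19.22 = 2.96 m.
Vertical separation Δz = 16.88 − 3.03 = 13.85 m.
|i_v| = |Δh| / Δz = 2.96 / 13.85 = 0.214.
Head is higher in the shallow piezometer, so vertical flow is downward (recharge condition).

|i_v| ≈ 0.214; vertical flow is downward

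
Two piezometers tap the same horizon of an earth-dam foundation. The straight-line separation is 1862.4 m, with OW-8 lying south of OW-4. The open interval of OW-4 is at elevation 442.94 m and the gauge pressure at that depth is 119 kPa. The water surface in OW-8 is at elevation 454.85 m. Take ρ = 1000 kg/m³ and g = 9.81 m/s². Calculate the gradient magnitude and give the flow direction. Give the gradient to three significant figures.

Pressure head at OW-4: ψ = P/(ρg) = 119×1000 / (1000 × 9.81) = 12.13 m.
Total head at OW-4: h = z + ψ = 442.94 + 12.13 = 455.07 m.
Total head at OW-8: h = 454.85 m (water level in the piezometer is the total head).
Head difference: h(OW-4) − h(OW-8) = 455.07 − 454.85 = 0.22 m.
Hydraulic gradient: i = |Δh| / L = 0.22 / 1862.4 = 0.000118.
Flow is from higher to lower head: from OW-4 toward OW-8, i.e. toward the south.

i ≈ 0.000118; groundwater flows toward the south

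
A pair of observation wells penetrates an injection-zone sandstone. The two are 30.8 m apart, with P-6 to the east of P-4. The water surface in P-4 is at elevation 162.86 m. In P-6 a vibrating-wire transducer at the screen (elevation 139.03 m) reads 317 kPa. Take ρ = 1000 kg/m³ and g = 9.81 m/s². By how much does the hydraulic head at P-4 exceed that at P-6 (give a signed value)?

Total head at P-4: h = 162.86 m (water level in the piezometer is the total head).
Pressure head at P-6: ψ = P/(ρg) = 317×1000 / (1000 × 9.81) = 32.31 m.
Total head at P-6: h = z + ψ = 139.03 + 32.31 = 171.34 m.
Head difference: h(P-4) − h(P-6) = 162.86 − 171.34 = -8.48 m.

Δh ≈ -8.48 m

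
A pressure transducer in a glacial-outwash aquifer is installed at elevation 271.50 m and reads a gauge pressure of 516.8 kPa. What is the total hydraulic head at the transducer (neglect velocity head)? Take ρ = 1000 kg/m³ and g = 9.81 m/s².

h ≈ 324.18 m

ψ = P/(ρg) = 516.8×1000 / (1000 × 9.81) = 52.68 m.
h = z + ψ = 271.50 + 52.68 = 324.18 m.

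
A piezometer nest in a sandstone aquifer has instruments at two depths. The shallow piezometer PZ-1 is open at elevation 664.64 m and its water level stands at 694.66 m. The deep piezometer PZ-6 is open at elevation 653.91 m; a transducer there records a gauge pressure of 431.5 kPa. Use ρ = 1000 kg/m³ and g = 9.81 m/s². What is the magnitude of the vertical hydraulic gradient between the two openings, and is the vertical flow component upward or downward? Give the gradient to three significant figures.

Total head at PZ-1: h = 694.66 m (water level in the standpipe).
Pressure head at PZ-6: ψ = P/(ρg) = 431.5×1000 / (1000 × 9.81) = 43.99 m.
Total head at PZ-6: h = z + ψ = 653.91 + 43.99 = 697.90 m.
Δh = h(PZ-1) − h(PZ-6) = 694.66 − 697.90 = -3.24 m.
Vertical separation Δz = 664.64 − 653.91 = 10.73 m.
|i_v| = |Δh| / Δz = 3.24 / 10.73 = 0.302.
Head is higher in the deep piezometer, so vertical flow is upward (discharge condition).

|i_v| ≈ 0.302; vertical flow is upward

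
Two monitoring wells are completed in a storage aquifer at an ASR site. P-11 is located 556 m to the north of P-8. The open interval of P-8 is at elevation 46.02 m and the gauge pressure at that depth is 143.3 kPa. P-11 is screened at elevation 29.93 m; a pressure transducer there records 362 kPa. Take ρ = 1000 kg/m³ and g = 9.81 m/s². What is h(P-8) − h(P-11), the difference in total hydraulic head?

Pressure head at P-8: ψ = P/(ρg) = 143.3×1000 / (1000 × 9.81) = 14.61 m.
Total head at P-8: h = z + ψ = 46.02 + 14.61 = 60.63 m.
Pressure head at P-11: ψ = P/(ρg) = 362×1000 / (1000 × 9.81) = 36.90 m.
Total head at P-11: h = z + ψ = 29.93 + 36.90 = 66.83 m.
Head difference: h(P-8) − h(P-11) = 60.63 − 66.83 = -6.20 m.

Δh ≈ -6.20 m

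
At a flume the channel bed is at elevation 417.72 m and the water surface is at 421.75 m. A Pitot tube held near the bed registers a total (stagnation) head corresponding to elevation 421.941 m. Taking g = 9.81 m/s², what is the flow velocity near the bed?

Near the bed, under hydrostatic conditions, the piezometric head (z + ψ) equals the free-surface elevation, 421.75 m.
Velocity head = total − piezometric = 421.941 − 421.75 = 0.191 m.
v = √(2g·h_v) = √(2 × 9.81 × 0.191) = 1.94 m/s.

v ≈ 1.94 m/s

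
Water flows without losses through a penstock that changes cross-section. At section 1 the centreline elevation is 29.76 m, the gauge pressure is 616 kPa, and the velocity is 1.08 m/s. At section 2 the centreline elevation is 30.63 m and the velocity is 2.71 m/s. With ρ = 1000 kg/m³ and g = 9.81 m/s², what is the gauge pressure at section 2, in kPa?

Pressure head at 1: ψ₁ = P₁/(ρg) = 616×1000 / (1000 × 9.81) = 62.79 m.
Velocity heads: v₁²/2g = 1.08²/19.62 = 0.059 m; v₂²/2g = 2.71²/19.62 = 0.374 m.
Total head H = z₁ + ψ₁ + v₁²/2g = 29.76 + 62.79 + 0.059 = 92.61 m.
ψ₂ = H − z₂ − v₂²/2g = 92.61 − 30.63 − 0.374 = 61.61 m.
P₂ = ρgψ₂ = 1000 × 9.81 × 61.61 ≈ 604 kPa.

P₂ ≈ 604 kPa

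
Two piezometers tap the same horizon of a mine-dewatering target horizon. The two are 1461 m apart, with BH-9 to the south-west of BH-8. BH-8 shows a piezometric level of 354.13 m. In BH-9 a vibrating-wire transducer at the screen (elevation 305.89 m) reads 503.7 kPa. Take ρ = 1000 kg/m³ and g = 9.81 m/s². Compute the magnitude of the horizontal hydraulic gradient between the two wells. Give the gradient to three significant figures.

Total head at BH-8: h = 354.13 m (water level in the piezometer is the total head).
Pressure head at BH-9: ψ = P/(ρg) = 503.7×1000 / (1000 × 9.81) = 51.35 m.
Total head at BH-9: h = z + ψ = 305.89 + 51.35 = 357.24 m.
Head difference: h(BH-8) − h(BH-9) = 354.13 − 357.24 = -3.11 m.
Hydraulic gradient: i = |Δh| / L = 3.11 / 1461 = 0.00213.

i ≈ 0.00213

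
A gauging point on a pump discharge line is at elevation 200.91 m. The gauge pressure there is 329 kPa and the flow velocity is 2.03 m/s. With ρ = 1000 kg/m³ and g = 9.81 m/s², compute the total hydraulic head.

h ≈ 234.66 m

Pressure head ψ = P/(ρg) = 329×1000 / (1000 × 9.81) = 33.54 m.
Velocity head = v²/(2g) = 2.03² / (2 × 9.81) = 0.210 m.
h = z + ψ + v²/(2g) = 200.91 + 33.54 + 0.210 = 234.66 m.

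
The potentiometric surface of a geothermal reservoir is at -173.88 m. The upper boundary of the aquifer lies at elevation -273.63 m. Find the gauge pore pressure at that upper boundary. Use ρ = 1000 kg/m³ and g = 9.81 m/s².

Pressure head at the aquifer top: ψ = h − z = -173.88 − (-273.63) = 99.75 m.
P = ρgψ = 1000 × 9.81 × 99.75 = 978548 Pa ≈ 979 kPa.

P ≈ 979 kPa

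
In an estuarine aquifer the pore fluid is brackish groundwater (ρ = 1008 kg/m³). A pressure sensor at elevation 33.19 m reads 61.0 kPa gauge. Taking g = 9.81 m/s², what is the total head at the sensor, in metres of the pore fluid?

ψ = P/(ρg) = 61.0×1000 / (1008 × 9.81) = 6.17 m.
h = z + ψ = 33.19 + 6.17 = 39.36 m.

h ≈ 39.36 m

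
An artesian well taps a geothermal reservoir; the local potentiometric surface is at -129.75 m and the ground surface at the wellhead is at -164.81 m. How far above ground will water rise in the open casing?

Water rises to the potentiometric surface, so the rise above ground = -129.75 − (-164.81) = 35.06 m.

≈ 35.06 m above ground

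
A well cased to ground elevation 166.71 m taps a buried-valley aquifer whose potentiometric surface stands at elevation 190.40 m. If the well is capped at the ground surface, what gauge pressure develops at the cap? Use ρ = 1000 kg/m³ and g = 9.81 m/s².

Head above the cap: Δh = 190.40 − 166.71 = 23.69 m.
P = ρgΔh = 1000 × 9.81 × 23.69 = 232399 Pa ≈ 232 kPa.

P ≈ 232 kPa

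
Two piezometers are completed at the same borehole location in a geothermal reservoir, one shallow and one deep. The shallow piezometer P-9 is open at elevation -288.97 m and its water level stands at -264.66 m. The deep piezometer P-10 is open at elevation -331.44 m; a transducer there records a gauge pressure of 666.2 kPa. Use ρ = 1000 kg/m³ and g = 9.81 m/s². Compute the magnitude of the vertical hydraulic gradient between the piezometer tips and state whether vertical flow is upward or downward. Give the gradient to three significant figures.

|i_v| ≈ 0.0266; vertical flow is upward

Total head at P-9: h = -264.66 m (water level in the standpipe).
Pressure head at P-10: ψ = P/(ρg) = 666.2×1000 / (1000 × 9.81) = 67.91 m.
Total head at P-10: h = z + ψ = -331.44 + 67.91 = -263.53 m.
Δh = h(P-9) − h(P-10) = -264.66 − (-263.53) = -1.13 m.
Vertical separation Δz = -288.97 − (-331.44) = 42.47 m.
|i_v| = |Δh| / Δz = 1.13 / 42.47 = 0.0266.
Head is higher in the deep piezometer, so vertical flow is upward (discharge condition).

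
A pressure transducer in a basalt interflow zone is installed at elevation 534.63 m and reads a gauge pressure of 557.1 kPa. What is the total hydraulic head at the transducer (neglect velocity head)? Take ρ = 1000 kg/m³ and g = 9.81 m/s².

h ≈ 591.42 m

ψ = P/(ρg) = 557.1×1000 / (1000 × 9.81) = 56.79 m.
h = z + ψ = 534.63 + 56.79 = 591.42 m.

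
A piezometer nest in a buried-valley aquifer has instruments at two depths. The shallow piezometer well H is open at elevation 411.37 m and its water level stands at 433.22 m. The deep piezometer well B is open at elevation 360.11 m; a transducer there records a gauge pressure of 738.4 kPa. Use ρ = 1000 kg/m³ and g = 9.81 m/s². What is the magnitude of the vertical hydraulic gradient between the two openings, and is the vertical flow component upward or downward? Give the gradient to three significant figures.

|i_v| ≈ 0.0421; vertical flow is upward

Total head at well H: h = 433.22 m (water level in the standpipe).
Pressure head at well B: ψ = P/(ρg) = 738.4×1000 / (1000 × 9.81) = 75.27 m.
Total head at well B: h = z + ψ = 360.11 + 75.27 = 435.38 m.
Δh = h(well H) − h(well B) = 433.22 − 435.38 = -2.16 m.
Vertical separation Δz = 411.37 − 360.11 = 51.26 m.
|i_v| = |Δh| / Δz = 2.16 / 51.26 = 0.0421.
Head is higher in the deep piezometer, so vertical flow is upward (discharge condition).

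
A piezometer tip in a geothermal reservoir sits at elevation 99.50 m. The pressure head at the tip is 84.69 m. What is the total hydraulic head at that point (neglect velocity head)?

h ≈ 184.19 m

h = z + ψ = 99.50 + 84.69 = 184.19 m.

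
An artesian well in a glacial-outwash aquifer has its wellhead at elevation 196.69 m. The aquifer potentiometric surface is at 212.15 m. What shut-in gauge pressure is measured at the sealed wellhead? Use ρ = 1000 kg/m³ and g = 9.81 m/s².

P ≈ 152 kPa

Head above the cap: Δh = 212.15 − 196.69 = 15.46 m.
P = ρgΔh = 1000 × 9.81 × 15.46 = 151663 Pa ≈ 152 kPa.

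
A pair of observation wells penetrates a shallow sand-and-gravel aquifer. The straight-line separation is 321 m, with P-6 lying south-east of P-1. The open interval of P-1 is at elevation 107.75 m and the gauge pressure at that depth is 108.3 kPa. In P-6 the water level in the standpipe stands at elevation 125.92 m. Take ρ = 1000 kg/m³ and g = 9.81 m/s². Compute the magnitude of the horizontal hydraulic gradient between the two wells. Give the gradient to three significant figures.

Pressure head at P-1: ψ = P/(ρg) = 108.3×1000 / (1000 × 9.81) = 11.04 m.
Total head at P-1: h = z + ψ = 107.75 + 11.04 = 118.79 m.
Total head at P-6: h = 125.92 m (water level in the piezometer is the total head).
Head difference: h(P-1) − h(P-6) = 118.79 − 125.92 = -7.13 m.
Hydraulic gradient: i = |Δh| / L = 7.13 / 321 = 0.0222.

i ≈ 0.0222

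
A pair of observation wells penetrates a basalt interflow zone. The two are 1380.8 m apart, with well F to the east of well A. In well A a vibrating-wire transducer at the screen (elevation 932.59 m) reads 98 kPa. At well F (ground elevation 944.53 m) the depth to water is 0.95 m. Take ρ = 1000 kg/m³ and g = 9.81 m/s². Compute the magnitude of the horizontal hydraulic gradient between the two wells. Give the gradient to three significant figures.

i ≈ 0.000724

Pressure head at well A: ψ = P/(ρg) = 98×1000 / (1000 × 9.81) = 9.99 m.
Total head at well A: h = z + ψ = 932.59 + 9.99 = 942.58 m.
Total head at well F: h = 944.53 − 0.95 = 943.58 m.
Head difference: h(well A) − h(well F) = 942.58 − 943.58 = -1.00 m.
Hydraulic gradient: i = |Δh| / L = 1.00 / 1380.8 = 0.000724.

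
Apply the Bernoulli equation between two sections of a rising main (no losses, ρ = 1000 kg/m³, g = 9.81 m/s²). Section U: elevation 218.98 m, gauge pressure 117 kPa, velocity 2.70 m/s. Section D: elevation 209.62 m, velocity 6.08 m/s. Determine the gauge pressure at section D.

P₂ ≈ 194 kPa

Pressure head at U: ψ₁ = P₁/(ρg) = 117×1000 / (1000 × 9.81) = 11.93 m.
Velocity heads: v₁²/2g = 2.70²/19.62 = 0.372 m; v₂²/2g = 6.08²/19.62 = 1.884 m.
Total head H = z₁ + ψ₁ + v₁²/2g = 218.98 + 11.93 + 0.372 = 231.28 m.
ψ₂ = H − z₂ − v₂²/2g = 231.28 − 209.62 − 1.884 = 19.78 m.
P₂ = ρgψ₂ = 1000 × 9.81 × 19.78 ≈ 194 kPa.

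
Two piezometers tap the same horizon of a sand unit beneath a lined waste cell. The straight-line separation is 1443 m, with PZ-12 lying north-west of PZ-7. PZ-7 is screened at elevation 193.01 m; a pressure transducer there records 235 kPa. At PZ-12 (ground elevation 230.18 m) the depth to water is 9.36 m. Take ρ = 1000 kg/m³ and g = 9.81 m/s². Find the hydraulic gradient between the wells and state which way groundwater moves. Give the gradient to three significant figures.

i ≈ 0.00267; groundwater flows toward the south-east

Pressure head at PZ-7: ψ = P/(ρg) = 235×1000 / (1000 × 9.81) = 23.96 m.
Total head at PZ-7: h = z + ψ = 193.01 + 23.96 = 216.97 m.
Total head at PZ-12: h = 230.18 − 9.36 = 220.82 m.
Head difference: h(PZ-7) − h(PZ-12) = 216.97 − 220.82 = -3.85 m.
Hydraulic gradient: i = |Δh| / L = 3.85 / 1443 = 0.00267.
Flow is from higher to lower head: from PZ-12 toward PZ-7, i.e. toward the south-east.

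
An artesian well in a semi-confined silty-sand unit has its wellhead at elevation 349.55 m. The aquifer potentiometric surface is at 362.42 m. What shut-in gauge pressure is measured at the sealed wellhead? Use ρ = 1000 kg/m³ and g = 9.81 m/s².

Head above the cap: Δh = 362.42 − 349.55 = 12.87 m.
P = ρgΔh = 1000 × 9.81 × 12.87 = 126255 Pa ≈ 126 kPa.

P ≈ 126 kPa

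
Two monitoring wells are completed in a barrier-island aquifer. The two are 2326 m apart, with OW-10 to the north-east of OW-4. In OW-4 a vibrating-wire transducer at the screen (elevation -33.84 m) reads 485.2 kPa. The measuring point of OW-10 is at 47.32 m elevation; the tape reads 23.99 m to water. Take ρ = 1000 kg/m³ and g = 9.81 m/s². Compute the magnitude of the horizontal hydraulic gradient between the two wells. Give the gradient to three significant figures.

i ≈ 0.00331

Pressure head at OW-4: ψ = P/(ρg) = 485.2×1000 / (1000 × 9.81) = 49.46 m.
Total head at OW-4: h = z + ψ = -33.84 + 49.46 = 15.62 m.
Total head at OW-10: h = 47.32 − 23.99 = 23.33 m.
Head difference: h(OW-4) − h(OW-10) = 15.62 − 23.33 = -7.71 m.
Hydraulic gradient: i = |Δh| / L = 7.71 / 2326 = 0.00331.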